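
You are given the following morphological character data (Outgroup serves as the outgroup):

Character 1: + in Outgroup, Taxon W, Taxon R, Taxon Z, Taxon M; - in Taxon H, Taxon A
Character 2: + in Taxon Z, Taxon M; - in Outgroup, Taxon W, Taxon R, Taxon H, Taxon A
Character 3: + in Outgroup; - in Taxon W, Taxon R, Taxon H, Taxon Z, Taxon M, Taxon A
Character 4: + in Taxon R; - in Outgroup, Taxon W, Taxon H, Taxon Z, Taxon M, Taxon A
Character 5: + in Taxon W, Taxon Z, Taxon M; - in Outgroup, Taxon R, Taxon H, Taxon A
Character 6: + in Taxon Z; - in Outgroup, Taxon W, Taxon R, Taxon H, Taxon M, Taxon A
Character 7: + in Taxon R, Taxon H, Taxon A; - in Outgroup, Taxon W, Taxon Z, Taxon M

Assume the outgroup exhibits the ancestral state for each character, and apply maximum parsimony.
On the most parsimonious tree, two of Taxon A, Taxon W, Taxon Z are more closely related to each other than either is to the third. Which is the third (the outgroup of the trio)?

Taxon A

Character polarity is set by the outgroup: the derived state is whichever differs from the outgroup's state, so for Character 1, Character 3 the derived state is '-', and for the remaining characters it is '+'.
Character 1 (derived state '-') is shared by Taxon A and Taxon H — a synapomorphy uniting that clade.
Character 2: derived state '+' in Taxon M and Taxon Z only — synapomorphy for {Taxon M, Taxon Z}.
Character 3 (derived state '-') is shared by all ingroup taxa — unites the whole ingroup.
Character 4: derived state '+' in Taxon R only — an autapomorphy, so it tells us nothing about relationships among taxa.
Character 5 (derived state '+') is shared by Taxon M, Taxon W, and Taxon Z — a synapomorphy uniting that clade.
Character 6 (derived state '+') is unique to Taxon Z (autapomorphy; uninformative for grouping).
Only Taxon A, Taxon H, and Taxon R show the derived state '+' for Character 7, supporting them as a clade.
Most parsimonious ingroup topology: ((Taxon W,(Taxon Z,Taxon M)),(Taxon R,(Taxon H,Taxon A))).
Taxon Z and Taxon W share a more recent common ancestor with each other than either does with Taxon A, so Taxon A is the least closely related of the three.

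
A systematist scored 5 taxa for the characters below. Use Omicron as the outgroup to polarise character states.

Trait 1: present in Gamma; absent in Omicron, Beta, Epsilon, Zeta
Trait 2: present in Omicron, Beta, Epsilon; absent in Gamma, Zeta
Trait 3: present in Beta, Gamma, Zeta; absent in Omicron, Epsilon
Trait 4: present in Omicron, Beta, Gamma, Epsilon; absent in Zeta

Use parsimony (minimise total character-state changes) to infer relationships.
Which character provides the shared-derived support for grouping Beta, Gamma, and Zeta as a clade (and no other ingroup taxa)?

Character polarity is set by the outgroup: the derived state is whichever differs from the outgroup's state, so for Trait 2, Trait 4 the derived state is 'absent', and for the remaining characters it is 'present'.
Trait 1 (derived state 'present') is unique to Gamma (autapomorphy; uninformative for grouping).
Trait 2 (derived state 'absent') is shared by Gamma and Zeta — a synapomorphy uniting that clade.
Only Beta, Gamma, and Zeta show the derived state 'present' for Trait 3, supporting them as a clade.
Trait 4 (derived state 'absent') is unique to Zeta (autapomorphy; uninformative for grouping).
Most parsimonious ingroup topology: ((Beta,(Gamma,Zeta)),Epsilon).
The clade {Beta, Gamma, Zeta} is supported by Trait 3: its derived state 'present' occurs in exactly those taxa and in no other taxon (including the outgroup).

Trait 3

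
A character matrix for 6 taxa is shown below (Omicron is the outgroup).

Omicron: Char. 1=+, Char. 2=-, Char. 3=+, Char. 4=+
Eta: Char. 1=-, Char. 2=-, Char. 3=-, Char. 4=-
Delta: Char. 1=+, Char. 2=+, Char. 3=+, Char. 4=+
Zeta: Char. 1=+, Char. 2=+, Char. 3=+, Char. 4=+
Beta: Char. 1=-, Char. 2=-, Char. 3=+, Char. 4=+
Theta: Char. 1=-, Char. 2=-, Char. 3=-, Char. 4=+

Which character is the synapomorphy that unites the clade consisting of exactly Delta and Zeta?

Char. 2

Character polarity is set by the outgroup: the derived state is whichever differs from the outgroup's state, so for Char. 1, Char. 3, Char. 4 the derived state is '-', and for the remaining characters it is '+'.
Char. 1: derived state '-' in Beta, Eta, and Theta only — synapomorphy for {Beta, Eta, Theta}.
Char. 2: derived state '+' in Delta and Zeta only — synapomorphy for {Delta, Zeta}.
Char. 3: derived state '-' in Eta and Theta only — synapomorphy for {Eta, Theta}.
Char. 4 (derived state '-') is unique to Eta (autapomorphy; uninformative for grouping).
Most parsimonious ingroup topology: (((Eta,Theta),Beta),(Delta,Zeta)).
The clade {Delta, Zeta} is supported by Char. 2: its derived state '+' occurs in exactly those taxa and in no other taxon (including the outgroup).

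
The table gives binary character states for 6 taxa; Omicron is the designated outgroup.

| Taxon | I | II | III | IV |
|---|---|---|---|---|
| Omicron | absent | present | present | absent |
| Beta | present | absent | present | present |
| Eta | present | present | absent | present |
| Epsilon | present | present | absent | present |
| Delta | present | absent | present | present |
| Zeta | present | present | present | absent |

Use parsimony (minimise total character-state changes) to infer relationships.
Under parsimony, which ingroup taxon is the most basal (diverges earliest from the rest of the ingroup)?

Character polarity is set by the outgroup: the derived state is whichever differs from the outgroup's state, so for II, III the derived state is 'absent', and for the remaining characters it is 'present'.
I (derived state 'present') is shared by all ingroup taxa — unites the whole ingroup.
II (derived state 'absent') is shared by Beta and Delta — a synapomorphy uniting that clade.
Only Epsilon and Eta show the derived state 'absent' for III, supporting them as a clade.
Only Beta, Delta, Epsilon, and Eta show the derived state 'present' for IV, supporting them as a clade.
Most parsimonious ingroup topology: (((Beta,Delta),(Eta,Epsilon)),Zeta).
Zeta is sister to the clade containing all other ingroup taxa, so it is the earliest-diverging (most basal) ingroup lineage.

Zeta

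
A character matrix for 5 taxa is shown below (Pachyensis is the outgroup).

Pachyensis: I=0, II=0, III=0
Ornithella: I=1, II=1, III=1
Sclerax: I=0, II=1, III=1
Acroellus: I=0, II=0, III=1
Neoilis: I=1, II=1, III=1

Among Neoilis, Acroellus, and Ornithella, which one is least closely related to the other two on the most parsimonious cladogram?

The outgroup has state '0' for every character, so '1' is the derived state throughout.
Only Neoilis and Ornithella show the derived state '1' for I, supporting them as a clade.
II: derived state '1' in Neoilis, Ornithella, and Sclerax only — synapomorphy for {Neoilis, Ornithella, Sclerax}.
III (derived state '1') is shared by all ingroup taxa — unites the whole ingroup.
Most parsimonious ingroup topology: (((Ornithella,Neoilis),Sclerax),Acroellus).
Ornithella and Neoilis share a more recent common ancestor with each other than either does with Acroellus, so Acroellus is the least closely related of the three.

Acroellus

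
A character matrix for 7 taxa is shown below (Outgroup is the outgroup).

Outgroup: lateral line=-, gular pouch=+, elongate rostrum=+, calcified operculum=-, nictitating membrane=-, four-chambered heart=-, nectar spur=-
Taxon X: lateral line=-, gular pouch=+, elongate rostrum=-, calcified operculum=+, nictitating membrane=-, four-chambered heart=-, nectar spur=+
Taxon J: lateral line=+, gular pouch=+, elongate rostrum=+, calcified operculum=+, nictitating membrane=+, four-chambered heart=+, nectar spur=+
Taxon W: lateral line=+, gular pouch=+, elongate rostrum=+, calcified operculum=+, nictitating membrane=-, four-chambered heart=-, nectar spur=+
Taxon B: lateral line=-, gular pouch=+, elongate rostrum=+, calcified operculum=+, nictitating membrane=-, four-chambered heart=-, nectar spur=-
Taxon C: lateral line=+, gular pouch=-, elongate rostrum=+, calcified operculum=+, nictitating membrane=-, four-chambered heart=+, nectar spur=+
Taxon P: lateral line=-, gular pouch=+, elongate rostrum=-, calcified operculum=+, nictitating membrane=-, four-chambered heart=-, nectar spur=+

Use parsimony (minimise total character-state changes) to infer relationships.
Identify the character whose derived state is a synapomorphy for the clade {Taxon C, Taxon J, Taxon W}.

lateral line

Character polarity is set by the outgroup: the derived state is whichever differs from the outgroup's state, so for gular pouch, elongate rostrum the derived state is '-', and for the remaining characters it is '+'.
Only Taxon C, Taxon J, and Taxon W show the derived state '+' for lateral line, supporting them as a clade.
gular pouch: derived state '-' in Taxon C only — an autapomorphy, so it tells us nothing about relationships among taxa.
elongate rostrum: derived state '-' in Taxon P and Taxon X only — synapomorphy for {Taxon P, Taxon X}.
All ingroup taxa share the derived state '+' for calcified operculum; it defines the ingroup but does not resolve relationships within it.
nictitating membrane (derived state '+') is unique to Taxon J (autapomorphy; uninformative for grouping).
four-chambered heart: derived state '+' in Taxon C and Taxon J only — synapomorphy for {Taxon C, Taxon J}.
Only Taxon C, Taxon J, Taxon P, Taxon W, and Taxon X show the derived state '+' for nectar spur, supporting them as a clade.
Most parsimonious ingroup topology: (((Taxon X,Taxon P),((Taxon J,Taxon C),Taxon W)),Taxon B).
The clade {Taxon C, Taxon J, Taxon W} is supported by lateral line: its derived state '+' occurs in exactly those taxa and in no other taxon (including the outgroup).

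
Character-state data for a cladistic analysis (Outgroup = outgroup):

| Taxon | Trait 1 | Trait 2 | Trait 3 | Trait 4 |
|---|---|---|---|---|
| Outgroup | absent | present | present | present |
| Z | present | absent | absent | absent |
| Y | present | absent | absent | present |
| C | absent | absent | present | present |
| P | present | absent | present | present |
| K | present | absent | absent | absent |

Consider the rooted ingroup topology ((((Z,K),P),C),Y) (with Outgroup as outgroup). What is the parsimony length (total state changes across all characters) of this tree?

6

Map each character onto ((((Z,K),P),C),Y) (rooted by Outgroup) and count the minimum state changes it requires (Fitch parsimony):
Trait 1: 2; Trait 2: 1; Trait 3: 2; Trait 4: 1.
Total tree length = 6.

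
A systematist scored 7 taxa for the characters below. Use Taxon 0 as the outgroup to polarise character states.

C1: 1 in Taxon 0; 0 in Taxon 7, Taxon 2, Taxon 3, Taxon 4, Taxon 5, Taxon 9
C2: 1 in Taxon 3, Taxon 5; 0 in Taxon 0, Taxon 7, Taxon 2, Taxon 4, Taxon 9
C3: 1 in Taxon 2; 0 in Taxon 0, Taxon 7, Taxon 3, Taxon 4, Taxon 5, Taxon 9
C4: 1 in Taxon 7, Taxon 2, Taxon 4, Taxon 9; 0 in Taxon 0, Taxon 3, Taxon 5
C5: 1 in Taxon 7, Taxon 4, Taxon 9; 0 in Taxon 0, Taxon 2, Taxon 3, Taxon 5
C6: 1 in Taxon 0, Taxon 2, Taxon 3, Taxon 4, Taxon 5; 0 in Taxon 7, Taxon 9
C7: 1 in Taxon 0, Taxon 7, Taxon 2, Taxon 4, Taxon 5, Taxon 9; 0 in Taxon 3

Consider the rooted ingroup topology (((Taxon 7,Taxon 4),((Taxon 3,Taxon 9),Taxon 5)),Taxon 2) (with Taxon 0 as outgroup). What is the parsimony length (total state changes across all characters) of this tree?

Map each character onto (((Taxon 7,Taxon 4),((Taxon 3,Taxon 9),Taxon 5)),Taxon 2) (rooted by Taxon 0) and count the minimum state changes it requires (Fitch parsimony):
C1: 1; C2: 2; C3: 1; C4: 3; C5: 2; C6: 2; C7: 1.
Total tree length = 12.

12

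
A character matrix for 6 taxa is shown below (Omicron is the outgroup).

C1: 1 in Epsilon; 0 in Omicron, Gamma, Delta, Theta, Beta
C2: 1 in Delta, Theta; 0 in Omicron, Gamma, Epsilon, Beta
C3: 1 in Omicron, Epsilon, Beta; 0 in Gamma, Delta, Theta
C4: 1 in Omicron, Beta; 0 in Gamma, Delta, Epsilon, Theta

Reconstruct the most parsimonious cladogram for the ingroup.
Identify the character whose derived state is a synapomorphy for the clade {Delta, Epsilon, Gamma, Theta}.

C4

Character polarity is set by the outgroup: the derived state is whichever differs from the outgroup's state, so for C3, C4 the derived state is '0', and for the remaining characters it is '1'.
C1: derived state '1' in Epsilon only — an autapomorphy, so it tells us nothing about relationships among taxa.
C2 (derived state '1') is shared by Delta and Theta — a synapomorphy uniting that clade.
C3: derived state '0' in Delta, Gamma, and Theta only — synapomorphy for {Delta, Gamma, Theta}.
C4 (derived state '0') is shared by Delta, Epsilon, Gamma, and Theta — a synapomorphy uniting that clade.
Most parsimonious ingroup topology: ((((Theta,Delta),Gamma),Epsilon),Beta).
The clade {Delta, Epsilon, Gamma, Theta} is supported by C4: its derived state '0' occurs in exactly those taxa and in no other taxon (including the outgroup).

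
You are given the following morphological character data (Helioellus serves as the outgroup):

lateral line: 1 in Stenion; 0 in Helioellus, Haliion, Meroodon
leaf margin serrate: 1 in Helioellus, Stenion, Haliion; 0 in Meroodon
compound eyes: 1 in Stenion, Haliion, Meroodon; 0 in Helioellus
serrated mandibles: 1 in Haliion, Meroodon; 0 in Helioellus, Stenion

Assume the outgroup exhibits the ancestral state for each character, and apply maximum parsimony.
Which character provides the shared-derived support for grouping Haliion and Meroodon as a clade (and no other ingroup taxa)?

serrated mandibles

Character polarity is set by the outgroup: the derived state is whichever differs from the outgroup's state, so for leaf margin serrate the derived state is '0', and for the remaining characters it is '1'.
lateral line (derived state '1') is unique to Stenion (autapomorphy; uninformative for grouping).
leaf margin serrate: derived state '0' in Meroodon only — an autapomorphy, so it tells us nothing about relationships among taxa.
All ingroup taxa share the derived state '1' for compound eyes; it defines the ingroup but does not resolve relationships within it.
serrated mandibles (derived state '1') is shared by Haliion and Meroodon — a synapomorphy uniting that clade.
Most parsimonious ingroup topology: (Stenion,(Haliion,Meroodon)).
The clade {Haliion, Meroodon} is supported by serrated mandibles: its derived state '1' occurs in exactly those taxa and in no other taxon (including the outgroup).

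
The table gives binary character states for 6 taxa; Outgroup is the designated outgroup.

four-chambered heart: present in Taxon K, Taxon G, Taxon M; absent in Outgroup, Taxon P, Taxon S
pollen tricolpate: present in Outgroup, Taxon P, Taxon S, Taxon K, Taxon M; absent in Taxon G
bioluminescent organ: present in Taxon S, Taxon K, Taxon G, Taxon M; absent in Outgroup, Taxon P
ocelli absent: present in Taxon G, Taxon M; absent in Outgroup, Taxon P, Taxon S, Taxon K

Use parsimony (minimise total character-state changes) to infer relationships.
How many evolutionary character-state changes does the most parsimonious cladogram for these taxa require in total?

Character polarity is set by the outgroup: the derived state is whichever differs from the outgroup's state, so for pollen tricolpate the derived state is 'absent', and for the remaining characters it is 'present'.
four-chambered heart (derived state 'present') is shared by Taxon G, Taxon K, and Taxon M — a synapomorphy uniting that clade.
pollen tricolpate: derived state 'absent' in Taxon G only — an autapomorphy, so it tells us nothing about relationships among taxa.
Only Taxon G, Taxon K, Taxon M, and Taxon S show the derived state 'present' for bioluminescent organ, supporting them as a clade.
ocelli absent: derived state 'present' in Taxon G and Taxon M only — synapomorphy for {Taxon G, Taxon M}.
Most parsimonious ingroup topology: (Taxon P,(Taxon S,(Taxon K,(Taxon G,Taxon M)))).
Changes per character on this tree: four-chambered heart: 1; pollen tricolpate: 1; bioluminescent organ: 1; ocelli absent: 1.
Total = 4.

4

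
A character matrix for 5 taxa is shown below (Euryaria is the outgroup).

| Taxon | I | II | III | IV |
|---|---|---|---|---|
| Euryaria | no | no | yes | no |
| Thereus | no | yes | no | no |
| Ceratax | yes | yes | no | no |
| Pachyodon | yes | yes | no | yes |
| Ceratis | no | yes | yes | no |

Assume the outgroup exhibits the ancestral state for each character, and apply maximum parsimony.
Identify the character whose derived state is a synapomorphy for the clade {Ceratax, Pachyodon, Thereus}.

Character polarity is set by the outgroup: the derived state is whichever differs from the outgroup's state, so for III the derived state is 'no', and for the remaining characters it is 'yes'.
Only Ceratax and Pachyodon show the derived state 'yes' for I, supporting them as a clade.
All ingroup taxa share the derived state 'yes' for II; it defines the ingroup but does not resolve relationships within it.
III (derived state 'no') is shared by Ceratax, Pachyodon, and Thereus — a synapomorphy uniting that clade.
IV: derived state 'yes' in Pachyodon only — an autapomorphy, so it tells us nothing about relationships among taxa.
Most parsimonious ingroup topology: ((Thereus,(Ceratax,Pachyodon)),Ceratis).
The clade {Ceratax, Pachyodon, Thereus} is supported by III: its derived state 'no' occurs in exactly those taxa and in no other taxon (including the outgroup).

III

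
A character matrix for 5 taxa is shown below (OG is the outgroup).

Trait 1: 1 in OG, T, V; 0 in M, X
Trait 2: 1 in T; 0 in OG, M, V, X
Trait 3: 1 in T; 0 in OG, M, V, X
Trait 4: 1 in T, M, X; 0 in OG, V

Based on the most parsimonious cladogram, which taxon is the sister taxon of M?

Character polarity is set by the outgroup: the derived state is whichever differs from the outgroup's state, so for Trait 1 the derived state is '0', and for the remaining characters it is '1'.
Trait 1 (derived state '0') is shared by M and X — a synapomorphy uniting that clade.
Trait 2: derived state '1' in T only — an autapomorphy, so it tells us nothing about relationships among taxa.
Trait 3: derived state '1' in T only — an autapomorphy, so it tells us nothing about relationships among taxa.
Only M, T, and X show the derived state '1' for Trait 4, supporting them as a clade.
Most parsimonious ingroup topology: ((T,(M,X)),V).
M and X form a cherry on this tree, so they are sister taxa.

X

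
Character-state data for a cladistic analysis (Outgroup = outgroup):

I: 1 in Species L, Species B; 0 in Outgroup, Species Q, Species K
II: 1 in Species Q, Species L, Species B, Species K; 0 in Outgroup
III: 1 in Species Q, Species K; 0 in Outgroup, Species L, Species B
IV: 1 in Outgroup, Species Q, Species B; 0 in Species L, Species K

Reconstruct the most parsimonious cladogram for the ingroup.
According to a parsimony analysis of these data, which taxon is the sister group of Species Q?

Character polarity is set by the outgroup: the derived state is whichever differs from the outgroup's state, so for IV the derived state is '0', and for the remaining characters it is '1'.
I (derived state '1') is shared by Species B and Species L — a synapomorphy uniting that clade.
II (derived state '1') is shared by all ingroup taxa — unites the whole ingroup.
Only Species K and Species Q show the derived state '1' for III, supporting them as a clade.
IV groups Species K and Species L, which is incompatible with the clades supported by the remaining characters; treating it as convergent (homoplasy) costs fewer steps than any alternative tree.
Most parsimonious ingroup topology: ((Species Q,Species K),(Species L,Species B)).
Species Q and Species K form a cherry on this tree, so they are sister taxa.

Species K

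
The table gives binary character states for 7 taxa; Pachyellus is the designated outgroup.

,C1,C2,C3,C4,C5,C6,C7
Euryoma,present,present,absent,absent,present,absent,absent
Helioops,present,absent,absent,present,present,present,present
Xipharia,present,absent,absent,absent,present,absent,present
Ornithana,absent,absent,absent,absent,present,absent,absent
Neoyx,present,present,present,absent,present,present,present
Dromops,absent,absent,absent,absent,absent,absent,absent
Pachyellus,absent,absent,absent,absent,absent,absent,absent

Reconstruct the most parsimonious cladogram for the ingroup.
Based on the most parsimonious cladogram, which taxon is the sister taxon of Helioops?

Neoyx

The outgroup has state 'absent' for every character, so 'present' is the derived state throughout.
Only Euryoma, Helioops, Neoyx, and Xipharia show the derived state 'present' for C1, supporting them as a clade.
C2 groups Euryoma and Neoyx, which is incompatible with the clades supported by the remaining characters; treating it as convergent (homoplasy) costs fewer steps than any alternative tree.
C3: derived state 'present' in Neoyx only — an autapomorphy, so it tells us nothing about relationships among taxa.
C4: derived state 'present' in Helioops only — an autapomorphy, so it tells us nothing about relationships among taxa.
C5 (derived state 'present') is shared by Euryoma, Helioops, Neoyx, Ornithana, and Xipharia — a synapomorphy uniting that clade.
C6 (derived state 'present') is shared by Helioops and Neoyx — a synapomorphy uniting that clade.
Only Helioops, Neoyx, and Xipharia show the derived state 'present' for C7, supporting them as a clade.
Most parsimonious ingroup topology: ((Ornithana,(((Neoyx,Helioops),Xipharia),Euryoma)),Dromops).
Helioops and Neoyx form a cherry on this tree, so they are sister taxa.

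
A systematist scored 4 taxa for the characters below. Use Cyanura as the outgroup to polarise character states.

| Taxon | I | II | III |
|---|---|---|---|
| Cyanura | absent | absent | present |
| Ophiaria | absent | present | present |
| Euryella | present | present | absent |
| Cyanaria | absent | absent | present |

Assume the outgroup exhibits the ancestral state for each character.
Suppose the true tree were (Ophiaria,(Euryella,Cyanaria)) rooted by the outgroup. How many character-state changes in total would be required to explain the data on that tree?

4

Map each character onto (Ophiaria,(Euryella,Cyanaria)) (rooted by Cyanura) and count the minimum state changes it requires (Fitch parsimony):
I: 1; II: 2; III: 1.
Total tree length = 4.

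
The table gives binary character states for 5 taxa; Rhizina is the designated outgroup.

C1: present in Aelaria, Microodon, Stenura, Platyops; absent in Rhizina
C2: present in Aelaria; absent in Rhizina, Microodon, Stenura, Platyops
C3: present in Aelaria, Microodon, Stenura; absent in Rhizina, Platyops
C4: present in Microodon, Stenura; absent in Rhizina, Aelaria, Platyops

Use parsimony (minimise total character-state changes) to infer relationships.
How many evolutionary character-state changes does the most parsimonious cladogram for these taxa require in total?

The outgroup has state 'absent' for every character, so 'present' is the derived state throughout.
All ingroup taxa share the derived state 'present' for C1; it defines the ingroup but does not resolve relationships within it.
C2: derived state 'present' in Aelaria only — an autapomorphy, so it tells us nothing about relationships among taxa.
C3: derived state 'present' in Aelaria, Microodon, and Stenura only — synapomorphy for {Aelaria, Microodon, Stenura}.
C4: derived state 'present' in Microodon and Stenura only — synapomorphy for {Microodon, Stenura}.
Most parsimonious ingroup topology: ((Aelaria,(Microodon,Stenura)),Platyops).
Changes per character on this tree: C1: 1; C2: 1; C3: 1; C4: 1.
Total = 4.

4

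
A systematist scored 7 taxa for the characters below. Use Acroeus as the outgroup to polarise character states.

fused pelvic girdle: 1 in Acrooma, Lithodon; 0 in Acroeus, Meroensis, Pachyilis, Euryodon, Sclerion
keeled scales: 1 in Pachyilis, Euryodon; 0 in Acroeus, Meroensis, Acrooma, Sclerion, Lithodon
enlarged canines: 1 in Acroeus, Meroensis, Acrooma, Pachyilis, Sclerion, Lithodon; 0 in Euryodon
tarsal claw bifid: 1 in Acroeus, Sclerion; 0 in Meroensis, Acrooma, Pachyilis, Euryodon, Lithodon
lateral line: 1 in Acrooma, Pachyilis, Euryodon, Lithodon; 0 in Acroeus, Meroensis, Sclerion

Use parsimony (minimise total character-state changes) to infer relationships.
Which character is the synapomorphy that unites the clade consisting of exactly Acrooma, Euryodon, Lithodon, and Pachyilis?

Character polarity is set by the outgroup: the derived state is whichever differs from the outgroup's state, so for enlarged canines, tarsal claw bifid the derived state is '0', and for the remaining characters it is '1'.
Only Acrooma and Lithodon show the derived state '1' for fused pelvic girdle, supporting them as a clade.
keeled scales (derived state '1') is shared by Euryodon and Pachyilis — a synapomorphy uniting that clade.
enlarged canines: derived state '0' in Euryodon only — an autapomorphy, so it tells us nothing about relationships among taxa.
tarsal claw bifid: derived state '0' in Acrooma, Euryodon, Lithodon, Meroensis, and Pachyilis only — synapomorphy for {Acrooma, Euryodon, Lithodon, Meroensis, Pachyilis}.
lateral line: derived state '1' in Acrooma, Euryodon, Lithodon, and Pachyilis only — synapomorphy for {Acrooma, Euryodon, Lithodon, Pachyilis}.
Most parsimonious ingroup topology: ((Meroensis,((Acrooma,Lithodon),(Pachyilis,Euryodon))),Sclerion).
The clade {Acrooma, Euryodon, Lithodon, Pachyilis} is supported by lateral line: its derived state '1' occurs in exactly those taxa and in no other taxon (including the outgroup).

lateral line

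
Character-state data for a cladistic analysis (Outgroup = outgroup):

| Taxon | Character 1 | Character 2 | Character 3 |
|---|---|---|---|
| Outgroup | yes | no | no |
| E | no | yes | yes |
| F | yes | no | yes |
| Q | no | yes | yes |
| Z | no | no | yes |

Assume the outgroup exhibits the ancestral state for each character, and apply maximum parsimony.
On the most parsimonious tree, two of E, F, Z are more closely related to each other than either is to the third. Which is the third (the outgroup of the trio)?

Character polarity is set by the outgroup: the derived state is whichever differs from the outgroup's state, so for Character 1 the derived state is 'no', and for the remaining characters it is 'yes'.
Character 1: derived state 'no' in E, Q, and Z only — synapomorphy for {E, Q, Z}.
Character 2: derived state 'yes' in E and Q only — synapomorphy for {E, Q}.
All ingroup taxa share the derived state 'yes' for Character 3; it defines the ingroup but does not resolve relationships within it.
Most parsimonious ingroup topology: (((E,Q),Z),F).
E and Z share a more recent common ancestor with each other than either does with F, so F is the least closely related of the three.

F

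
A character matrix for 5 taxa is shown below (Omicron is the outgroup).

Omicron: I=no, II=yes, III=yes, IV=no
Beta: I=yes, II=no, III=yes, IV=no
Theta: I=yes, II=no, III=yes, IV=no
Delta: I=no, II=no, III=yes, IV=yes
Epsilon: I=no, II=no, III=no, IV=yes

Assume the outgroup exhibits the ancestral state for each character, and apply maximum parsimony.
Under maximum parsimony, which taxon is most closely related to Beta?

Theta

Character polarity is set by the outgroup: the derived state is whichever differs from the outgroup's state, so for II, III the derived state is 'no', and for the remaining characters it is 'yes'.
I (derived state 'yes') is shared by Beta and Theta — a synapomorphy uniting that clade.
All ingroup taxa share the derived state 'no' for II; it defines the ingroup but does not resolve relationships within it.
III: derived state 'no' in Epsilon only — an autapomorphy, so it tells us nothing about relationships among taxa.
IV: derived state 'yes' in Delta and Epsilon only — synapomorphy for {Delta, Epsilon}.
Most parsimonious ingroup topology: ((Beta,Theta),(Delta,Epsilon)).
Beta and Theta form a cherry on this tree, so they are sister taxa.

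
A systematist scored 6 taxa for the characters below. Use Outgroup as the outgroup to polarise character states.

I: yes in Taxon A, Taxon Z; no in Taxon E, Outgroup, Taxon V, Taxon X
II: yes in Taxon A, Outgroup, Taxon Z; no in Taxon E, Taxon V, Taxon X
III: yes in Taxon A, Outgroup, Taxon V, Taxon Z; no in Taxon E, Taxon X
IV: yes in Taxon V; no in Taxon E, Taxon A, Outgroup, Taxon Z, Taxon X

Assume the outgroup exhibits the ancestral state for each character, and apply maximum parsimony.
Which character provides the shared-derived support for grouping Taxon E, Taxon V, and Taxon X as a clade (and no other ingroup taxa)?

II

Character polarity is set by the outgroup: the derived state is whichever differs from the outgroup's state, so for II, III the derived state is 'no', and for the remaining characters it is 'yes'.
I (derived state 'yes') is shared by Taxon A and Taxon Z — a synapomorphy uniting that clade.
II: derived state 'no' in Taxon E, Taxon V, and Taxon X only — synapomorphy for {Taxon E, Taxon V, Taxon X}.
Only Taxon E and Taxon X show the derived state 'no' for III, supporting them as a clade.
IV (derived state 'yes') is unique to Taxon V (autapomorphy; uninformative for grouping).
Most parsimonious ingroup topology: ((Taxon V,(Taxon E,Taxon X)),(Taxon A,Taxon Z)).
The clade {Taxon E, Taxon V, Taxon X} is supported by II: its derived state 'no' occurs in exactly those taxa and in no other taxon (including the outgroup).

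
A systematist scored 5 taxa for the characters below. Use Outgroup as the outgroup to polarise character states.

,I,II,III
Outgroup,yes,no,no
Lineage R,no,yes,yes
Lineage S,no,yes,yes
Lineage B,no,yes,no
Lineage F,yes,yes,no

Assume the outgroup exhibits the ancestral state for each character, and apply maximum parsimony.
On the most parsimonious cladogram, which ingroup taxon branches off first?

Lineage F

Character polarity is set by the outgroup: the derived state is whichever differs from the outgroup's state, so for I the derived state is 'no', and for the remaining characters it is 'yes'.
Only Lineage B, Lineage R, and Lineage S show the derived state 'no' for I, supporting them as a clade.
All ingroup taxa share the derived state 'yes' for II; it defines the ingroup but does not resolve relationships within it.
Only Lineage R and Lineage S show the derived state 'yes' for III, supporting them as a clade.
Most parsimonious ingroup topology: (((Lineage R,Lineage S),Lineage B),Lineage F).
Lineage F is sister to the clade containing all other ingroup taxa, so it is the earliest-diverging (most basal) ingroup lineage.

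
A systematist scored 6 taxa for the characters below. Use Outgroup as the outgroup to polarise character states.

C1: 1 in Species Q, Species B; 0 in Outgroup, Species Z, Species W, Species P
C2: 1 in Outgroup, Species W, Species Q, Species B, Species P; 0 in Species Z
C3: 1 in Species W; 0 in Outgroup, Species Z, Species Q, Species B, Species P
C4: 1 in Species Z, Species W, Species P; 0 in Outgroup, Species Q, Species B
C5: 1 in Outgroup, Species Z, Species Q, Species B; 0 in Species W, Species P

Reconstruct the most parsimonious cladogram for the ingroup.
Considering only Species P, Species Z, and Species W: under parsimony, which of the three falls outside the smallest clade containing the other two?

Species Z

Character polarity is set by the outgroup: the derived state is whichever differs from the outgroup's state, so for C2, C5 the derived state is '0', and for the remaining characters it is '1'.
Only Species B and Species Q show the derived state '1' for C1, supporting them as a clade.
C2: derived state '0' in Species Z only — an autapomorphy, so it tells us nothing about relationships among taxa.
C3: derived state '1' in Species W only — an autapomorphy, so it tells us nothing about relationships among taxa.
C4: derived state '1' in Species P, Species W, and Species Z only — synapomorphy for {Species P, Species W, Species Z}.
C5 (derived state '0') is shared by Species P and Species W — a synapomorphy uniting that clade.
Most parsimonious ingroup topology: ((Species Z,(Species W,Species P)),(Species Q,Species B)).
Species W and Species P share a more recent common ancestor with each other than either does with Species Z, so Species Z is the least closely related of the three.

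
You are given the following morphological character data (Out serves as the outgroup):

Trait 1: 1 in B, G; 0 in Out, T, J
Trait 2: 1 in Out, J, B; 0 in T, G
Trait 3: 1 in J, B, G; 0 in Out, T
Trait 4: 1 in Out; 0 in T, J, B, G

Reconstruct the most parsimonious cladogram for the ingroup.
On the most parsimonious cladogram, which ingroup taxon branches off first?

Character polarity is set by the outgroup: the derived state is whichever differs from the outgroup's state, so for Trait 2, Trait 4 the derived state is '0', and for the remaining characters it is '1'.
Trait 1: derived state '1' in B and G only — synapomorphy for {B, G}.
Trait 2 groups G and T, which is incompatible with the clades supported by the remaining characters; treating it as convergent (homoplasy) costs fewer steps than any alternative tree.
Trait 3: derived state '1' in B, G, and J only — synapomorphy for {B, G, J}.
All ingroup taxa share the derived state '0' for Trait 4; it defines the ingroup but does not resolve relationships within it.
Most parsimonious ingroup topology: (T,(J,(B,G))).
T is sister to the clade containing all other ingroup taxa, so it is the earliest-diverging (most basal) ingroup lineage.

T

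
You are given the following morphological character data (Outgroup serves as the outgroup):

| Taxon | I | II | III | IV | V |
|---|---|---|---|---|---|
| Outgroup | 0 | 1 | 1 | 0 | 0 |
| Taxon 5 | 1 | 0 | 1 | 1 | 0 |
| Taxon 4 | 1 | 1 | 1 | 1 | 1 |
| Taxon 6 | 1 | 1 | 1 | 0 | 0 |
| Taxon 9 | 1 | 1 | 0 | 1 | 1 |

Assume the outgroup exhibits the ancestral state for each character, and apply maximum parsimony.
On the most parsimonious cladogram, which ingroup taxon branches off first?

Taxon 6

Character polarity is set by the outgroup: the derived state is whichever differs from the outgroup's state, so for II, III the derived state is '0', and for the remaining characters it is '1'.
I (derived state '1') is shared by all ingroup taxa — unites the whole ingroup.
II: derived state '0' in Taxon 5 only — an autapomorphy, so it tells us nothing about relationships among taxa.
III (derived state '0') is unique to Taxon 9 (autapomorphy; uninformative for grouping).
IV (derived state '1') is shared by Taxon 4, Taxon 5, and Taxon 9 — a synapomorphy uniting that clade.
V (derived state '1') is shared by Taxon 4 and Taxon 9 — a synapomorphy uniting that clade.
Most parsimonious ingroup topology: (((Taxon 9,Taxon 4),Taxon 5),Taxon 6).
Taxon 6 is sister to the clade containing all other ingroup taxa, so it is the earliest-diverging (most basal) ingroup lineage.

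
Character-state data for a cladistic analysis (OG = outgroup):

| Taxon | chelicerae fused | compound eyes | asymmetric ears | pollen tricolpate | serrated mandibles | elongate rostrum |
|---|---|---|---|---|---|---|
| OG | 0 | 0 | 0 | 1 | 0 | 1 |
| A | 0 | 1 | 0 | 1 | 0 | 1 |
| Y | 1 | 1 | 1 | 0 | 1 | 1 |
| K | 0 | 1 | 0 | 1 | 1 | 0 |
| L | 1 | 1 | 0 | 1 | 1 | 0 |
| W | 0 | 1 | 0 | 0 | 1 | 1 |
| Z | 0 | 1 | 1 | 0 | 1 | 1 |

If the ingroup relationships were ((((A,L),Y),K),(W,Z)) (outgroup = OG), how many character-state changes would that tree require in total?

11

Map each character onto ((((A,L),Y),K),(W,Z)) (rooted by OG) and count the minimum state changes it requires (Fitch parsimony):
chelicerae fused: 2; compound eyes: 1; asymmetric ears: 2; pollen tricolpate: 2; serrated mandibles: 2; elongate rostrum: 2.
Total tree length = 11.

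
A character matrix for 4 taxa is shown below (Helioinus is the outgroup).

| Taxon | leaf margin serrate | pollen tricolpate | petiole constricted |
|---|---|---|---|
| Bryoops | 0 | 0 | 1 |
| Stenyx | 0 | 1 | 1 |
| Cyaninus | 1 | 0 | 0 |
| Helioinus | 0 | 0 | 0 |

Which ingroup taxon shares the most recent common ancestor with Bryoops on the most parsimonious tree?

The outgroup has state '0' for every character, so '1' is the derived state throughout.
leaf margin serrate (derived state '1') is unique to Cyaninus (autapomorphy; uninformative for grouping).
pollen tricolpate (derived state '1') is unique to Stenyx (autapomorphy; uninformative for grouping).
petiole constricted: derived state '1' in Bryoops and Stenyx only — synapomorphy for {Bryoops, Stenyx}.
Most parsimonious ingroup topology: ((Bryoops,Stenyx),Cyaninus).
Bryoops and Stenyx form a cherry on this tree, so they are sister taxa.

Stenyx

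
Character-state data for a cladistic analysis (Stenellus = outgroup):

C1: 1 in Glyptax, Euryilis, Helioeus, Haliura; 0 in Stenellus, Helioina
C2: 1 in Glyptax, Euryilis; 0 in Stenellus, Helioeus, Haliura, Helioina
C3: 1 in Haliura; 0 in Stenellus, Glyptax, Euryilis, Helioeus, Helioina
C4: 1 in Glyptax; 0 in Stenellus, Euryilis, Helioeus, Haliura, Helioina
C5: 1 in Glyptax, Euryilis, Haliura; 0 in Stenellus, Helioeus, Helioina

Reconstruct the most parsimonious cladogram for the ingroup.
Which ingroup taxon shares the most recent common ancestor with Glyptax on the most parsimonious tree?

The outgroup has state '0' for every character, so '1' is the derived state throughout.
Only Euryilis, Glyptax, Haliura, and Helioeus show the derived state '1' for C1, supporting them as a clade.
C2 (derived state '1') is shared by Euryilis and Glyptax — a synapomorphy uniting that clade.
C3 (derived state '1') is unique to Haliura (autapomorphy; uninformative for grouping).
C4: derived state '1' in Glyptax only — an autapomorphy, so it tells us nothing about relationships among taxa.
C5: derived state '1' in Euryilis, Glyptax, and Haliura only — synapomorphy for {Euryilis, Glyptax, Haliura}.
Most parsimonious ingroup topology: ((((Glyptax,Euryilis),Haliura),Helioeus),Helioina).
Glyptax and Euryilis form a cherry on this tree, so they are sister taxa.

Euryilis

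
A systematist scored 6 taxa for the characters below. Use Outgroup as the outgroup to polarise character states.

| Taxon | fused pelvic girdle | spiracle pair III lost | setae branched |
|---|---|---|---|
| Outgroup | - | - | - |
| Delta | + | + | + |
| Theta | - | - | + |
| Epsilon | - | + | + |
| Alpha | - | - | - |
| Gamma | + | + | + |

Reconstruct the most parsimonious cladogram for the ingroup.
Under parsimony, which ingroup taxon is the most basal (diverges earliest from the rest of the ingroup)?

Alpha

The outgroup has state '-' for every character, so '+' is the derived state throughout.
fused pelvic girdle (derived state '+') is shared by Delta and Gamma — a synapomorphy uniting that clade.
spiracle pair III lost (derived state '+') is shared by Delta, Epsilon, and Gamma — a synapomorphy uniting that clade.
Only Delta, Epsilon, Gamma, and Theta show the derived state '+' for setae branched, supporting them as a clade.
Most parsimonious ingroup topology: ((((Delta,Gamma),Epsilon),Theta),Alpha).
Alpha is sister to the clade containing all other ingroup taxa, so it is the earliest-diverging (most basal) ingroup lineage.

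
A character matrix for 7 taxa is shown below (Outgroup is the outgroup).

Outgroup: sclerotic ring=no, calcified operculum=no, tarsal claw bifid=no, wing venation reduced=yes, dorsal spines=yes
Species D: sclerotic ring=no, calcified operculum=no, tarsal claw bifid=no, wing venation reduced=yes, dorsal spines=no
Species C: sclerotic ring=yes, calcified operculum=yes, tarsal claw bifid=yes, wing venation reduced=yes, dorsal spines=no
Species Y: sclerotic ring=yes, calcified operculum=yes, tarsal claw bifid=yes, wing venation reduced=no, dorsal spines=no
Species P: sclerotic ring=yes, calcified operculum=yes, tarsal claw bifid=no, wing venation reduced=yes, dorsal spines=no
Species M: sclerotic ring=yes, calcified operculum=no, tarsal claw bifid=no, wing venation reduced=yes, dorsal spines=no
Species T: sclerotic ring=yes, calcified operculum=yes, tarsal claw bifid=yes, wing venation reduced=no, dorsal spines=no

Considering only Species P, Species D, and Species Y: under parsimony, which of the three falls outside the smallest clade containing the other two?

Species D

Character polarity is set by the outgroup: the derived state is whichever differs from the outgroup's state, so for wing venation reduced, dorsal spines the derived state is 'no', and for the remaining characters it is 'yes'.
sclerotic ring: derived state 'yes' in Species C, Species M, Species P, Species T, and Species Y only — synapomorphy for {Species C, Species M, Species P, Species T, Species Y}.
calcified operculum: derived state 'yes' in Species C, Species P, Species T, and Species Y only — synapomorphy for {Species C, Species P, Species T, Species Y}.
tarsal claw bifid: derived state 'yes' in Species C, Species T, and Species Y only — synapomorphy for {Species C, Species T, Species Y}.
Only Species T and Species Y show the derived state 'no' for wing venation reduced, supporting them as a clade.
dorsal spines (derived state 'no') is shared by all ingroup taxa — unites the whole ingroup.
Most parsimonious ingroup topology: (Species D,(((Species C,(Species Y,Species T)),Species P),Species M)).
Species Y and Species P share a more recent common ancestor with each other than either does with Species D, so Species D is the least closely related of the three.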